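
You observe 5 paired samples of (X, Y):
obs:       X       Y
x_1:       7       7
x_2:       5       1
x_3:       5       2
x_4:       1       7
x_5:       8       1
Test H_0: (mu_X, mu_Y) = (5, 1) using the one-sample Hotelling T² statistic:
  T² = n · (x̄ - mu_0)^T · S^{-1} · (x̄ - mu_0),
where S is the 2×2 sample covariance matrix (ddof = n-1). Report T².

Step 1 — sample mean vector:
  mean(X) = (7 + 5 + 5 + 1 + 8) / 5 = 26/5 = 5.2
  mean(Y) = (7 + 1 + 2 + 7 + 1) / 5 = 18/5 = 3.6
  x̄ = (5.2, 3.6),  deviation x̄ - mu_0 = (5.2, 3.6) - (5, 1) = (0.2, 2.6).

Step 2 — sample covariance matrix, S[i,j] = (1/(n-1)) · Σ_k (x_{k,i} - mean_i) · (x_{k,j} - mean_j), divisor n-1 = 4:
  S[X,X] = ((1.8)·(1.8) + (-0.2)·(-0.2) + (-0.2)·(-0.2) + (-4.2)·(-4.2) + (2.8)·(2.8)) / 4 = 28.8/4 = 7.2
  S[X,Y] = ((1.8)·(3.4) + (-0.2)·(-2.6) + (-0.2)·(-1.6) + (-4.2)·(3.4) + (2.8)·(-2.6)) / 4 = -14.6/4 = -3.65
  S[Y,Y] = ((3.4)·(3.4) + (-2.6)·(-2.6) + (-1.6)·(-1.6) + (3.4)·(3.4) + (-2.6)·(-2.6)) / 4 = 39.2/4 = 9.8
  S = [[7.2, -3.65],
 [-3.65, 9.8]].

Step 3 — invert S. det(S) = 7.2·9.8 - (-3.65)² = 57.2375.
  S^{-1} = (1/det) · [[d, -b], [-b, a]] = [[0.1712, 0.0638],
 [0.0638, 0.1258]].

Step 4 — quadratic form (x̄ - mu_0)^T · S^{-1} · (x̄ - mu_0):
  S^{-1} · (x̄ - mu_0) = (0.2, 0.3398),
  (x̄ - mu_0)^T · [...] = (0.2)·(0.2) + (2.6)·(0.3398) = 0.9235.

Step 5 — scale by n: T² = 5 · 0.9235 = 4.6176.

T² ≈ 4.6176


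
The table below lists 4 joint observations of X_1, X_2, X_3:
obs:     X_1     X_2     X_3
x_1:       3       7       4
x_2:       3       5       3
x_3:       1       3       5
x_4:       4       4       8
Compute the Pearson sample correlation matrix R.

Step 1 — column means:
  mean(X_1) = (3 + 3 + 1 + 4) / 4 = 11/4 = 2.75
  mean(X_2) = (7 + 5 + 3 + 4) / 4 = 19/4 = 4.75
  mean(X_3) = (4 + 3 + 5 + 8) / 4 = 20/4 = 5

Step 2 — sample variances and covariances s[i,j] = (1/(n-1)) · Σ_k (x_{k,i} - mean_i) · (x_{k,j} - mean_j), with n-1 = 3:
  s[X_1,X_1] = ((0.25)·(0.25) + (0.25)·(0.25) + (-1.75)·(-1.75) + (1.25)·(1.25)) / 3 = 4.75/3 = 1.5833
  s[X_1,X_2] = ((0.25)·(2.25) + (0.25)·(0.25) + (-1.75)·(-1.75) + (1.25)·(-0.75)) / 3 = 2.75/3 = 0.9167
  s[X_1,X_3] = ((0.25)·(-1) + (0.25)·(-2) + (-1.75)·(0) + (1.25)·(3)) / 3 = 3/3 = 1
  s[X_2,X_2] = ((2.25)·(2.25) + (0.25)·(0.25) + (-1.75)·(-1.75) + (-0.75)·(-0.75)) / 3 = 8.75/3 = 2.9167
  s[X_2,X_3] = ((2.25)·(-1) + (0.25)·(-2) + (-1.75)·(0) + (-0.75)·(3)) / 3 = -5/3 = -1.6667
  s[X_3,X_3] = ((-1)·(-1) + (-2)·(-2) + (0)·(0) + (3)·(3)) / 3 = 14/3 = 4.6667
  Sample standard deviations s_i = √(s[i,i]):
  s(X_1) = √(1.5833) = 1.2583
  s(X_2) = √(2.9167) = 1.7078
  s(X_3) = √(4.6667) = 2.1602

Step 3 — r_{ij} = s_{ij} / (s_i · s_j):
  r[X_1,X_1] = 1 (diagonal).
  r[X_1,X_2] = 0.9167 / (1.2583 · 1.7078) = 0.9167 / 2.149 = 0.4266
  r[X_1,X_3] = 1 / (1.2583 · 2.1602) = 1 / 2.7183 = 0.3679
  r[X_2,X_2] = 1 (diagonal).
  r[X_2,X_3] = -1.6667 / (1.7078 · 2.1602) = -1.6667 / 3.6893 = -0.4518
  r[X_3,X_3] = 1 (diagonal).

R is symmetric with unit diagonal. Assembling:

R = [[1, 0.4266, 0.3679],
 [0.4266, 1, -0.4518],
 [0.3679, -0.4518, 1]]


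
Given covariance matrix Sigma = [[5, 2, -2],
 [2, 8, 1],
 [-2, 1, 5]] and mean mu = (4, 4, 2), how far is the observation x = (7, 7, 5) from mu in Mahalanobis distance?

Step 1 — centre the observation: (x - mu) = (3, 3, 3).

Step 2 — invert Sigma (cofactor / det for 3×3, or solve directly):
  Sigma^{-1} = [[0.2889, -0.0889, 0.1333],
 [-0.0889, 0.1556, -0.0667],
 [0.1333, -0.0667, 0.2667]].

Step 3 — form the quadratic (x - mu)^T · Sigma^{-1} · (x - mu):
  Sigma^{-1} · (x - mu) = (1, 0, 1).
  (x - mu)^T · [Sigma^{-1} · (x - mu)] = (3)·(1) + (3)·(0) + (3)·(1) = 6.

Step 4 — take square root: d = √(6) ≈ 2.4495.

d(x, mu) = √(6) ≈ 2.4495


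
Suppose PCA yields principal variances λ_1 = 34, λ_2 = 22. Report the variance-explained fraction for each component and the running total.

Step 1 — total variance = trace(Sigma) = Σ λ_i = 34 + 22 = 56.

Step 2 — fraction explained by component i = λ_i / Σ λ:
  PC1: 34/56 = 0.6071
  PC2: 22/56 = 0.3929

Step 3 — cumulative fraction after k components = (λ_1 + ... + λ_k) / Σ λ:
  k = 1: 34/56 = 0.6071
  k = 2: (34 + 22)/56 = 56/56 = 1

Summary (fraction, with percent):

explained: PC1 0.6071 (60.71%), PC2 0.3929 (39.29%);  cumulative: 0.6071, 1


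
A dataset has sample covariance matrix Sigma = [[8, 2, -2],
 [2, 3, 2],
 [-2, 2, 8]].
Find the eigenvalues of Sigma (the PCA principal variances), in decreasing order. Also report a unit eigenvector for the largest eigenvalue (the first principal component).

Step 1 — characteristic polynomial p(λ) = det(λI - Sigma) = λ³ - tr·λ² + c_1·λ - det, where tr = trace, c_1 = sum of the principal 2×2 minors, det = det(Sigma):
  tr = 8 + 3 + 8 = 19,
  c_1 = (8·3 - (2)²) + (8·8 - (-2)²) + (3·8 - (2)²) = 20 + 60 + 20 = 100,
  det = 8·(3·8 - (2)²) - (2)·((2)·8 - (2)·(-2)) + (-2)·((2)·(2) - 3·(-2)) = 8·(20) - (2)·(20) + (-2)·(10) = 100.
  So p(λ) = λ³ - 19λ² + 100λ - 100.
Step 2 — look for an integer root (rational root theorem: any rational root is an integer divisor of 100). Testing λ = 10:
  p(10) = 1000 - 1900 + 1000 - 100 = 0  ✓
  Dividing out (λ - 10): p(λ) = (λ - 10)(λ² - 9λ + 10).
Step 3 — remaining eigenvalues from the quadratic λ² - 9λ + 10 = 0:
  Δ = 9² - 4·10 = 81 - 40 = 41,  λ = (9 ± √41)/2 = (9 ± 6.4031)/2 ≈ 7.7016 or 1.2984.
  Sorted: λ_1 = 10,  λ_2 = 7.7016,  λ_3 = 1.2984  (check: sum = 19 = tr ✓).

Step 4 — unit eigenvector for λ_1 = 10: v spans the null space of (Sigma - λ_1 I), whose rows are
  r_1 = (-2, 2, -2),  r_2 = (2, -7, 2),  r_3 = (-2, 2, -2).
  v is orthogonal to every row, so take v ∝ r_1 × r_2 = ((2)·(2) - (-2)·(-7), (-2)·(2) - (-2)·(2), (-2)·(-7) - (2)·(2)) = (-10, 0, 10).
  Rescale (divide by 10; multiply by -1 so the first nonzero entry is positive): u = (1, 0, -1).
  ||u|| = √((1)² + (0)² + (-1)²) = √(2) ≈ 1.4142,  v_1 = u/||u|| ≈ (0.7071, 0, -0.7071) (||v_1|| = 1).

λ_1 = 10,  λ_2 = 7.7016,  λ_3 = 1.2984;  v_1 ≈ (0.7071, 0, -0.7071)


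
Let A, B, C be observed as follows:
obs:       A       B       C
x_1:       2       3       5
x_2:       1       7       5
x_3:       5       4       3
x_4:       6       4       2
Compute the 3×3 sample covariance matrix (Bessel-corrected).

Step 1 — column means:
  mean(A) = (2 + 1 + 5 + 6) / 4 = 14/4 = 3.5
  mean(B) = (3 + 7 + 4 + 4) / 4 = 18/4 = 4.5
  mean(C) = (5 + 5 + 3 + 2) / 4 = 15/4 = 3.75

Step 2 — sample covariance S[i,j] = (1/(n-1)) · Σ_k (x_{k,i} - mean_i) · (x_{k,j} - mean_j), with n-1 = 3.
  S[A,A] = ((-1.5)·(-1.5) + (-2.5)·(-2.5) + (1.5)·(1.5) + (2.5)·(2.5)) / 3 = 17/3 = 5.6667
  S[A,B] = ((-1.5)·(-1.5) + (-2.5)·(2.5) + (1.5)·(-0.5) + (2.5)·(-0.5)) / 3 = -6/3 = -2
  S[A,C] = ((-1.5)·(1.25) + (-2.5)·(1.25) + (1.5)·(-0.75) + (2.5)·(-1.75)) / 3 = -10.5/3 = -3.5
  S[B,B] = ((-1.5)·(-1.5) + (2.5)·(2.5) + (-0.5)·(-0.5) + (-0.5)·(-0.5)) / 3 = 9/3 = 3
  S[B,C] = ((-1.5)·(1.25) + (2.5)·(1.25) + (-0.5)·(-0.75) + (-0.5)·(-1.75)) / 3 = 2.5/3 = 0.8333
  S[C,C] = ((1.25)·(1.25) + (1.25)·(1.25) + (-0.75)·(-0.75) + (-1.75)·(-1.75)) / 3 = 6.75/3 = 2.25

S is symmetric (S[j,i] = S[i,j]). Assembling:

S = [[5.6667, -2, -3.5],
 [-2, 3, 0.8333],
 [-3.5, 0.8333, 2.25]]


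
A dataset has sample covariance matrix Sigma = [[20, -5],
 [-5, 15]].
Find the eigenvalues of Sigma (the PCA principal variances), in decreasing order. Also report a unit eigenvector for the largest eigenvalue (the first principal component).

Step 1 — characteristic polynomial of 2×2 Sigma:
  det(Sigma - λI) = λ² - trace · λ + det = 0.
  trace = 20 + 15 = 35, det = 20·15 - (-5)² = 275.
Step 2 — discriminant:
  Δ = trace² - 4·det = 1225 - 1100 = 125.
Step 3 — eigenvalues:
  λ = (trace ± √Δ)/2 = (35 ± 11.1803)/2,
  λ_1 = 23.0902,  λ_2 = 11.9098.

Step 4 — unit eigenvector for λ_1: solve (Sigma - λ_1 I)v = 0. First row:
  (20 - 23.0902)·v_x + (-5)·v_y = 0, i.e. (-3.0902)·v_x + (-5)·v_y = 0,
  so v ∝ (b, λ_1 - a) = (-5, 3.0902); multiply by -1 so the first entry is positive: u = (5, -3.0902).
  ||u|| = √((5)² + (-3.0902)²) = √(34.5492) ≈ 5.8779,
  v_1 = u/||u|| ≈ (0.8507, -0.5257) (||v_1|| = 1).

λ_1 = 23.0902,  λ_2 = 11.9098;  v_1 ≈ (0.8507, -0.5257)


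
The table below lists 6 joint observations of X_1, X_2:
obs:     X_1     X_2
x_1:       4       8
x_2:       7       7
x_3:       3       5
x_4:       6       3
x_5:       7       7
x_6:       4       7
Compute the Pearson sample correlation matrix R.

Step 1 — column means:
  mean(X_1) = (4 + 7 + 3 + 6 + 7 + 4) / 6 = 31/6 = 5.1667
  mean(X_2) = (8 + 7 + 5 + 3 + 7 + 7) / 6 = 37/6 = 6.1667

Step 2 — sample variances and covariances s[i,j] = (1/(n-1)) · Σ_k (x_{k,i} - mean_i) · (x_{k,j} - mean_j), with n-1 = 5:
  s[X_1,X_1] = ((-1.1667)·(-1.1667) + (1.8333)·(1.8333) + (-2.1667)·(-2.1667) + (0.8333)·(0.8333) + (1.8333)·(1.8333) + (-1.1667)·(-1.1667)) / 5 = 14.8333/5 = 2.9667
  s[X_1,X_2] = ((-1.1667)·(1.8333) + (1.8333)·(0.8333) + (-2.1667)·(-1.1667) + (0.8333)·(-3.1667) + (1.8333)·(0.8333) + (-1.1667)·(0.8333)) / 5 = -0.1667/5 = -0.0333
  s[X_2,X_2] = ((1.8333)·(1.8333) + (0.8333)·(0.8333) + (-1.1667)·(-1.1667) + (-3.1667)·(-3.1667) + (0.8333)·(0.8333) + (0.8333)·(0.8333)) / 5 = 16.8333/5 = 3.3667
  Sample standard deviations s_i = √(s[i,i]):
  s(X_1) = √(2.9667) = 1.7224
  s(X_2) = √(3.3667) = 1.8348

Step 3 — r_{ij} = s_{ij} / (s_i · s_j):
  r[X_1,X_1] = 1 (diagonal).
  r[X_1,X_2] = -0.0333 / (1.7224 · 1.8348) = -0.0333 / 3.1603 = -0.0105
  r[X_2,X_2] = 1 (diagonal).

R is symmetric with unit diagonal. Assembling:

R = [[1, -0.0105],
 [-0.0105, 1]]


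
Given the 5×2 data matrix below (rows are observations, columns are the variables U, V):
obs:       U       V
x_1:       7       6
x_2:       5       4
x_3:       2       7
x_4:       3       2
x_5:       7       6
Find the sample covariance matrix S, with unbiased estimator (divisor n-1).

Step 1 — column means:
  mean(U) = (7 + 5 + 2 + 3 + 7) / 5 = 24/5 = 4.8
  mean(V) = (6 + 4 + 7 + 2 + 6) / 5 = 25/5 = 5

Step 2 — sample covariance S[i,j] = (1/(n-1)) · Σ_k (x_{k,i} - mean_i) · (x_{k,j} - mean_j), with n-1 = 4.
  S[U,U] = ((2.2)·(2.2) + (0.2)·(0.2) + (-2.8)·(-2.8) + (-1.8)·(-1.8) + (2.2)·(2.2)) / 4 = 20.8/4 = 5.2
  S[U,V] = ((2.2)·(1) + (0.2)·(-1) + (-2.8)·(2) + (-1.8)·(-3) + (2.2)·(1)) / 4 = 4/4 = 1
  S[V,V] = ((1)·(1) + (-1)·(-1) + (2)·(2) + (-3)·(-3) + (1)·(1)) / 4 = 16/4 = 4

S is symmetric (S[j,i] = S[i,j]). Assembling:

S = [[5.2, 1],
 [1, 4]]


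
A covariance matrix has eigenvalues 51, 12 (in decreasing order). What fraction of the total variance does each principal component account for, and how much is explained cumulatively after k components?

Step 1 — total variance = trace(Sigma) = Σ λ_i = 51 + 12 = 63.

Step 2 — fraction explained by component i = λ_i / Σ λ:
  PC1: 51/63 = 0.8095
  PC2: 12/63 = 0.1905

Step 3 — cumulative fraction after k components = (λ_1 + ... + λ_k) / Σ λ:
  k = 1: 51/63 = 0.8095
  k = 2: (51 + 12)/63 = 63/63 = 1

Summary (fraction, with percent):

explained: PC1 0.8095 (80.95%), PC2 0.1905 (19.05%);  cumulative: 0.8095, 1


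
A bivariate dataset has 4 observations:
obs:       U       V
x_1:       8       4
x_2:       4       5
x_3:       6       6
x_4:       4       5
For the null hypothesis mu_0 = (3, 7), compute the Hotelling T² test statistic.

Step 1 — sample mean vector:
  mean(U) = (8 + 4 + 6 + 4) / 4 = 22/4 = 5.5
  mean(V) = (4 + 5 + 6 + 5) / 4 = 20/4 = 5
  x̄ = (5.5, 5),  deviation x̄ - mu_0 = (5.5, 5) - (3, 7) = (2.5, -2).

Step 2 — sample covariance matrix, S[i,j] = (1/(n-1)) · Σ_k (x_{k,i} - mean_i) · (x_{k,j} - mean_j), divisor n-1 = 3:
  S[U,U] = ((2.5)·(2.5) + (-1.5)·(-1.5) + (0.5)·(0.5) + (-1.5)·(-1.5)) / 3 = 11/3 = 3.6667
  S[U,V] = ((2.5)·(-1) + (-1.5)·(0) + (0.5)·(1) + (-1.5)·(0)) / 3 = -2/3 = -0.6667
  S[V,V] = ((-1)·(-1) + (0)·(0) + (1)·(1) + (0)·(0)) / 3 = 2/3 = 0.6667
  S = [[3.6667, -0.6667],
 [-0.6667, 0.6667]].

Step 3 — invert S. det(S) = 3.6667·0.6667 - (-0.6667)² = 2.
  S^{-1} = (1/det) · [[d, -b], [-b, a]] = [[0.3333, 0.3333],
 [0.3333, 1.8333]].

Step 4 — quadratic form (x̄ - mu_0)^T · S^{-1} · (x̄ - mu_0):
  S^{-1} · (x̄ - mu_0) = (0.1667, -2.8333),
  (x̄ - mu_0)^T · [...] = (2.5)·(0.1667) + (-2)·(-2.8333) = 6.0833.

Step 5 — scale by n: T² = 4 · 6.0833 = 24.3333.

T² ≈ 24.3333


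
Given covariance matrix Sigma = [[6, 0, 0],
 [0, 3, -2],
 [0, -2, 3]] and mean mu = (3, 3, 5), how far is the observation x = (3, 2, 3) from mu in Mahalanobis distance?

Step 1 — centre the observation: (x - mu) = (0, -1, -2).

Step 2 — invert Sigma (cofactor / det for 3×3, or solve directly):
  Sigma^{-1} = [[0.1667, 0, 0],
 [0, 0.6, 0.4],
 [0, 0.4, 0.6]].

Step 3 — form the quadratic (x - mu)^T · Sigma^{-1} · (x - mu):
  Sigma^{-1} · (x - mu) = (0, -1.4, -1.6).
  (x - mu)^T · [Sigma^{-1} · (x - mu)] = (0)·(0) + (-1)·(-1.4) + (-2)·(-1.6) = 4.6.

Step 4 — take square root: d = √(4.6) ≈ 2.1448.

d(x, mu) = √(4.6) ≈ 2.1448


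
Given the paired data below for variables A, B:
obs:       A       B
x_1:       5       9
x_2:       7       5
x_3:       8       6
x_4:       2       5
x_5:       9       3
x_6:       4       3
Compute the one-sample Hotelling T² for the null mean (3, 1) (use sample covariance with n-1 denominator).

Step 1 — sample mean vector:
  mean(A) = (5 + 7 + 8 + 2 + 9 + 4) / 6 = 35/6 = 5.8333
  mean(B) = (9 + 5 + 6 + 5 + 3 + 3) / 6 = 31/6 = 5.1667
  x̄ = (5.8333, 5.1667),  deviation x̄ - mu_0 = (5.8333, 5.1667) - (3, 1) = (2.8333, 4.1667).

Step 2 — sample covariance matrix, S[i,j] = (1/(n-1)) · Σ_k (x_{k,i} - mean_i) · (x_{k,j} - mean_j), divisor n-1 = 5:
  S[A,A] = ((-0.8333)·(-0.8333) + (1.1667)·(1.1667) + (2.1667)·(2.1667) + (-3.8333)·(-3.8333) + (3.1667)·(3.1667) + (-1.8333)·(-1.8333)) / 5 = 34.8333/5 = 6.9667
  S[A,B] = ((-0.8333)·(3.8333) + (1.1667)·(-0.1667) + (2.1667)·(0.8333) + (-3.8333)·(-0.1667) + (3.1667)·(-2.1667) + (-1.8333)·(-2.1667)) / 5 = -3.8333/5 = -0.7667
  S[B,B] = ((3.8333)·(3.8333) + (-0.1667)·(-0.1667) + (0.8333)·(0.8333) + (-0.1667)·(-0.1667) + (-2.1667)·(-2.1667) + (-2.1667)·(-2.1667)) / 5 = 24.8333/5 = 4.9667
  S = [[6.9667, -0.7667],
 [-0.7667, 4.9667]].

Step 3 — invert S. det(S) = 6.9667·4.9667 - (-0.7667)² = 34.0133.
  S^{-1} = (1/det) · [[d, -b], [-b, a]] = [[0.146, 0.0225],
 [0.0225, 0.2048]].

Step 4 — quadratic form (x̄ - mu_0)^T · S^{-1} · (x̄ - mu_0):
  S^{-1} · (x̄ - mu_0) = (0.5076, 0.9173),
  (x̄ - mu_0)^T · [...] = (2.8333)·(0.5076) + (4.1667)·(0.9173) = 5.2604.

Step 5 — scale by n: T² = 6 · 5.2604 = 31.5621.

T² ≈ 31.5621


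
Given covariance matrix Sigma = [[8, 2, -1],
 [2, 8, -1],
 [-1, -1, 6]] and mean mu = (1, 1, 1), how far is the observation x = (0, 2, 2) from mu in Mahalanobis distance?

Step 1 — centre the observation: (x - mu) = (-1, 1, 1).

Step 2 — invert Sigma (cofactor / det for 3×3, or solve directly):
  Sigma^{-1} = [[0.1351, -0.0316, 0.0172],
 [-0.0316, 0.1351, 0.0172],
 [0.0172, 0.0172, 0.1724]].

Step 3 — form the quadratic (x - mu)^T · Sigma^{-1} · (x - mu):
  Sigma^{-1} · (x - mu) = (-0.1494, 0.1839, 0.1724).
  (x - mu)^T · [Sigma^{-1} · (x - mu)] = (-1)·(-0.1494) + (1)·(0.1839) + (1)·(0.1724) = 0.5057.

Step 4 — take square root: d = √(0.5057) ≈ 0.7112.

d(x, mu) = √(0.5057) ≈ 0.7112


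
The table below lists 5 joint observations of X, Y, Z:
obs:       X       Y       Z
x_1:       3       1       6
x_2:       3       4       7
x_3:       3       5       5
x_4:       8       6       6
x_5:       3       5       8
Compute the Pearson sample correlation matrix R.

Step 1 — column means:
  mean(X) = (3 + 3 + 3 + 8 + 3) / 5 = 20/5 = 4
  mean(Y) = (1 + 4 + 5 + 6 + 5) / 5 = 21/5 = 4.2
  mean(Z) = (6 + 7 + 5 + 6 + 8) / 5 = 32/5 = 6.4

Step 2 — sample variances and covariances s[i,j] = (1/(n-1)) · Σ_k (x_{k,i} - mean_i) · (x_{k,j} - mean_j), with n-1 = 4:
  s[X,X] = ((-1)·(-1) + (-1)·(-1) + (-1)·(-1) + (4)·(4) + (-1)·(-1)) / 4 = 20/4 = 5
  s[X,Y] = ((-1)·(-3.2) + (-1)·(-0.2) + (-1)·(0.8) + (4)·(1.8) + (-1)·(0.8)) / 4 = 9/4 = 2.25
  s[X,Z] = ((-1)·(-0.4) + (-1)·(0.6) + (-1)·(-1.4) + (4)·(-0.4) + (-1)·(1.6)) / 4 = -2/4 = -0.5
  s[Y,Y] = ((-3.2)·(-3.2) + (-0.2)·(-0.2) + (0.8)·(0.8) + (1.8)·(1.8) + (0.8)·(0.8)) / 4 = 14.8/4 = 3.7
  s[Y,Z] = ((-3.2)·(-0.4) + (-0.2)·(0.6) + (0.8)·(-1.4) + (1.8)·(-0.4) + (0.8)·(1.6)) / 4 = 0.6/4 = 0.15
  s[Z,Z] = ((-0.4)·(-0.4) + (0.6)·(0.6) + (-1.4)·(-1.4) + (-0.4)·(-0.4) + (1.6)·(1.6)) / 4 = 5.2/4 = 1.3
  Sample standard deviations s_i = √(s[i,i]):
  s(X) = √(5) = 2.2361
  s(Y) = √(3.7) = 1.9235
  s(Z) = √(1.3) = 1.1402

Step 3 — r_{ij} = s_{ij} / (s_i · s_j):
  r[X,X] = 1 (diagonal).
  r[X,Y] = 2.25 / (2.2361 · 1.9235) = 2.25 / 4.3012 = 0.5231
  r[X,Z] = -0.5 / (2.2361 · 1.1402) = -0.5 / 2.5495 = -0.1961
  r[Y,Y] = 1 (diagonal).
  r[Y,Z] = 0.15 / (1.9235 · 1.1402) = 0.15 / 2.1932 = 0.0684
  r[Z,Z] = 1 (diagonal).

R is symmetric with unit diagonal. Assembling:

R = [[1, 0.5231, -0.1961],
 [0.5231, 1, 0.0684],
 [-0.1961, 0.0684, 1]]


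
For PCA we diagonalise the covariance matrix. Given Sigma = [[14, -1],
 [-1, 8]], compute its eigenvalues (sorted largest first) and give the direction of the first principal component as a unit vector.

Step 1 — characteristic polynomial of 2×2 Sigma:
  det(Sigma - λI) = λ² - trace · λ + det = 0.
  trace = 14 + 8 = 22, det = 14·8 - (-1)² = 111.
Step 2 — discriminant:
  Δ = trace² - 4·det = 484 - 444 = 40.
Step 3 — eigenvalues:
  λ = (trace ± √Δ)/2 = (22 ± 6.3246)/2,
  λ_1 = 14.1623,  λ_2 = 7.8377.

Step 4 — unit eigenvector for λ_1: solve (Sigma - λ_1 I)v = 0. First row:
  (14 - 14.1623)·v_x + (-1)·v_y = 0, i.e. (-0.1623)·v_x + (-1)·v_y = 0,
  so v ∝ (b, λ_1 - a) = (-1, 0.1623); multiply by -1 so the first entry is positive: u = (1, -0.1623).
  ||u|| = √((1)² + (-0.1623)²) = √(1.0263) ≈ 1.0131,
  v_1 = u/||u|| ≈ (0.9871, -0.1602) (||v_1|| = 1).

λ_1 = 14.1623,  λ_2 = 7.8377;  v_1 ≈ (0.9871, -0.1602)


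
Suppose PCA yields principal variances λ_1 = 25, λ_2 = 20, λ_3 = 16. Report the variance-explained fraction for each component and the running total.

Step 1 — total variance = trace(Sigma) = Σ λ_i = 25 + 20 + 16 = 61.

Step 2 — fraction explained by component i = λ_i / Σ λ:
  PC1: 25/61 = 0.4098
  PC2: 20/61 = 0.3279
  PC3: 16/61 = 0.2623

Step 3 — cumulative fraction after k components = (λ_1 + ... + λ_k) / Σ λ:
  k = 1: 25/61 = 0.4098
  k = 2: (25 + 20)/61 = 45/61 = 0.7377
  k = 3: (25 + 20 + 16)/61 = 61/61 = 1

Summary (fraction, with percent):

explained: PC1 0.4098 (40.98%), PC2 0.3279 (32.79%), PC3 0.2623 (26.23%);  cumulative: 0.4098, 0.7377, 1


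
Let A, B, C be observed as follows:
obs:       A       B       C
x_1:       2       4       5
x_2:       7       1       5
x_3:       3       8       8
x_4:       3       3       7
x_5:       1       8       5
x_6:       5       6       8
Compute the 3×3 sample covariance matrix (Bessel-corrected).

Step 1 — column means:
  mean(A) = (2 + 7 + 3 + 3 + 1 + 5) / 6 = 21/6 = 3.5
  mean(B) = (4 + 1 + 8 + 3 + 8 + 6) / 6 = 30/6 = 5
  mean(C) = (5 + 5 + 8 + 7 + 5 + 8) / 6 = 38/6 = 6.3333

Step 2 — sample covariance S[i,j] = (1/(n-1)) · Σ_k (x_{k,i} - mean_i) · (x_{k,j} - mean_j), with n-1 = 5.
  S[A,A] = ((-1.5)·(-1.5) + (3.5)·(3.5) + (-0.5)·(-0.5) + (-0.5)·(-0.5) + (-2.5)·(-2.5) + (1.5)·(1.5)) / 5 = 23.5/5 = 4.7
  S[A,B] = ((-1.5)·(-1) + (3.5)·(-4) + (-0.5)·(3) + (-0.5)·(-2) + (-2.5)·(3) + (1.5)·(1)) / 5 = -19/5 = -3.8
  S[A,C] = ((-1.5)·(-1.3333) + (3.5)·(-1.3333) + (-0.5)·(1.6667) + (-0.5)·(0.6667) + (-2.5)·(-1.3333) + (1.5)·(1.6667)) / 5 = 2/5 = 0.4
  S[B,B] = ((-1)·(-1) + (-4)·(-4) + (3)·(3) + (-2)·(-2) + (3)·(3) + (1)·(1)) / 5 = 40/5 = 8
  S[B,C] = ((-1)·(-1.3333) + (-4)·(-1.3333) + (3)·(1.6667) + (-2)·(0.6667) + (3)·(-1.3333) + (1)·(1.6667)) / 5 = 8/5 = 1.6
  S[C,C] = ((-1.3333)·(-1.3333) + (-1.3333)·(-1.3333) + (1.6667)·(1.6667) + (0.6667)·(0.6667) + (-1.3333)·(-1.3333) + (1.6667)·(1.6667)) / 5 = 11.3333/5 = 2.2667

S is symmetric (S[j,i] = S[i,j]). Assembling:

S = [[4.7, -3.8, 0.4],
 [-3.8, 8, 1.6],
 [0.4, 1.6, 2.2667]]


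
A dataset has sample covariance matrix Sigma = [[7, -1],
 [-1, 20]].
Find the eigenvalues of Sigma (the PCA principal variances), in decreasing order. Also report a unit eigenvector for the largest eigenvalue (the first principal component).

Step 1 — characteristic polynomial of 2×2 Sigma:
  det(Sigma - λI) = λ² - trace · λ + det = 0.
  trace = 7 + 20 = 27, det = 7·20 - (-1)² = 139.
Step 2 — discriminant:
  Δ = trace² - 4·det = 729 - 556 = 173.
Step 3 — eigenvalues:
  λ = (trace ± √Δ)/2 = (27 ± 13.1529)/2,
  λ_1 = 20.0765,  λ_2 = 6.9235.

Step 4 — unit eigenvector for λ_1: solve (Sigma - λ_1 I)v = 0. First row:
  (7 - 20.0765)·v_x + (-1)·v_y = 0, i.e. (-13.0765)·v_x + (-1)·v_y = 0,
  so v ∝ (b, λ_1 - a) = (-1, 13.0765); multiply by -1 so the first entry is positive: u = (1, -13.0765).
  ||u|| = √((1)² + (-13.0765)²) = √(171.9942) ≈ 13.1147,
  v_1 = u/||u|| ≈ (0.0763, -0.9971) (||v_1|| = 1).

λ_1 = 20.0765,  λ_2 = 6.9235;  v_1 ≈ (0.0763, -0.9971)


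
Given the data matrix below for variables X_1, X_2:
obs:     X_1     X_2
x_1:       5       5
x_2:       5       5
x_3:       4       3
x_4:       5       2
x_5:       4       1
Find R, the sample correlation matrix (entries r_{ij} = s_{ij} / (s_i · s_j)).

Step 1 — column means:
  mean(X_1) = (5 + 5 + 4 + 5 + 4) / 5 = 23/5 = 4.6
  mean(X_2) = (5 + 5 + 3 + 2 + 1) / 5 = 16/5 = 3.2

Step 2 — sample variances and covariances s[i,j] = (1/(n-1)) · Σ_k (x_{k,i} - mean_i) · (x_{k,j} - mean_j), with n-1 = 4:
  s[X_1,X_1] = ((0.4)·(0.4) + (0.4)·(0.4) + (-0.6)·(-0.6) + (0.4)·(0.4) + (-0.6)·(-0.6)) / 4 = 1.2/4 = 0.3
  s[X_1,X_2] = ((0.4)·(1.8) + (0.4)·(1.8) + (-0.6)·(-0.2) + (0.4)·(-1.2) + (-0.6)·(-2.2)) / 4 = 2.4/4 = 0.6
  s[X_2,X_2] = ((1.8)·(1.8) + (1.8)·(1.8) + (-0.2)·(-0.2) + (-1.2)·(-1.2) + (-2.2)·(-2.2)) / 4 = 12.8/4 = 3.2
  Sample standard deviations s_i = √(s[i,i]):
  s(X_1) = √(0.3) = 0.5477
  s(X_2) = √(3.2) = 1.7889

Step 3 — r_{ij} = s_{ij} / (s_i · s_j):
  r[X_1,X_1] = 1 (diagonal).
  r[X_1,X_2] = 0.6 / (0.5477 · 1.7889) = 0.6 / 0.9798 = 0.6124
  r[X_2,X_2] = 1 (diagonal).

R is symmetric with unit diagonal. Assembling:

R = [[1, 0.6124],
 [0.6124, 1]]


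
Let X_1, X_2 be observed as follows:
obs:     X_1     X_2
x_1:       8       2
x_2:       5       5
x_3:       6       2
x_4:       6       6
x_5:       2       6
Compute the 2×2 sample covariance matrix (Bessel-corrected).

Step 1 — column means:
  mean(X_1) = (8 + 5 + 6 + 6 + 2) / 5 = 27/5 = 5.4
  mean(X_2) = (2 + 5 + 2 + 6 + 6) / 5 = 21/5 = 4.2

Step 2 — sample covariance S[i,j] = (1/(n-1)) · Σ_k (x_{k,i} - mean_i) · (x_{k,j} - mean_j), with n-1 = 4.
  S[X_1,X_1] = ((2.6)·(2.6) + (-0.4)·(-0.4) + (0.6)·(0.6) + (0.6)·(0.6) + (-3.4)·(-3.4)) / 4 = 19.2/4 = 4.8
  S[X_1,X_2] = ((2.6)·(-2.2) + (-0.4)·(0.8) + (0.6)·(-2.2) + (0.6)·(1.8) + (-3.4)·(1.8)) / 4 = -12.4/4 = -3.1
  S[X_2,X_2] = ((-2.2)·(-2.2) + (0.8)·(0.8) + (-2.2)·(-2.2) + (1.8)·(1.8) + (1.8)·(1.8)) / 4 = 16.8/4 = 4.2

S is symmetric (S[j,i] = S[i,j]). Assembling:

S = [[4.8, -3.1],
 [-3.1, 4.2]]


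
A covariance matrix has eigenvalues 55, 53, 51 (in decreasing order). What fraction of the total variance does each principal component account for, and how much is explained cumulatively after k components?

Step 1 — total variance = trace(Sigma) = Σ λ_i = 55 + 53 + 51 = 159.

Step 2 — fraction explained by component i = λ_i / Σ λ:
  PC1: 55/159 = 0.3459
  PC2: 53/159 = 0.3333
  PC3: 51/159 = 0.3208

Step 3 — cumulative fraction after k components = (λ_1 + ... + λ_k) / Σ λ:
  k = 1: 55/159 = 0.3459
  k = 2: (55 + 53)/159 = 108/159 = 0.6792
  k = 3: (55 + 53 + 51)/159 = 159/159 = 1

Summary (fraction, with percent):

explained: PC1 0.3459 (34.59%), PC2 0.3333 (33.33%), PC3 0.3208 (32.08%);  cumulative: 0.3459, 0.6792, 1


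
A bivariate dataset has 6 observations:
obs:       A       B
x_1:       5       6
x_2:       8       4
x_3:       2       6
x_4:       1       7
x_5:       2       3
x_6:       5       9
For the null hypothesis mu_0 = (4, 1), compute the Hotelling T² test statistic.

Step 1 — sample mean vector:
  mean(A) = (5 + 8 + 2 + 1 + 2 + 5) / 6 = 23/6 = 3.8333
  mean(B) = (6 + 4 + 6 + 7 + 3 + 9) / 6 = 35/6 = 5.8333
  x̄ = (3.8333, 5.8333),  deviation x̄ - mu_0 = (3.8333, 5.8333) - (4, 1) = (-0.1667, 4.8333).

Step 2 — sample covariance matrix, S[i,j] = (1/(n-1)) · Σ_k (x_{k,i} - mean_i) · (x_{k,j} - mean_j), divisor n-1 = 5:
  S[A,A] = ((1.1667)·(1.1667) + (4.1667)·(4.1667) + (-1.8333)·(-1.8333) + (-2.8333)·(-2.8333) + (-1.8333)·(-1.8333) + (1.1667)·(1.1667)) / 5 = 34.8333/5 = 6.9667
  S[A,B] = ((1.1667)·(0.1667) + (4.1667)·(-1.8333) + (-1.8333)·(0.1667) + (-2.8333)·(1.1667) + (-1.8333)·(-2.8333) + (1.1667)·(3.1667)) / 5 = -2.1667/5 = -0.4333
  S[B,B] = ((0.1667)·(0.1667) + (-1.8333)·(-1.8333) + (0.1667)·(0.1667) + (1.1667)·(1.1667) + (-2.8333)·(-2.8333) + (3.1667)·(3.1667)) / 5 = 22.8333/5 = 4.5667
  S = [[6.9667, -0.4333],
 [-0.4333, 4.5667]].

Step 3 — invert S. det(S) = 6.9667·4.5667 - (-0.4333)² = 31.6267.
  S^{-1} = (1/det) · [[d, -b], [-b, a]] = [[0.1444, 0.0137],
 [0.0137, 0.2203]].

Step 4 — quadratic form (x̄ - mu_0)^T · S^{-1} · (x̄ - mu_0):
  S^{-1} · (x̄ - mu_0) = (0.0422, 1.0624),
  (x̄ - mu_0)^T · [...] = (-0.1667)·(0.0422) + (4.8333)·(1.0624) = 5.1279.

Step 5 — scale by n: T² = 6 · 5.1279 = 30.7673.

T² ≈ 30.7673


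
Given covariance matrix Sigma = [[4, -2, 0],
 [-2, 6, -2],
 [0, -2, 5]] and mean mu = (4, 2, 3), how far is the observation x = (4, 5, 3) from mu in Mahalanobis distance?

Step 1 — centre the observation: (x - mu) = (0, 3, 0).

Step 2 — invert Sigma (cofactor / det for 3×3, or solve directly):
  Sigma^{-1} = [[0.3095, 0.119, 0.0476],
 [0.119, 0.2381, 0.0952],
 [0.0476, 0.0952, 0.2381]].

Step 3 — form the quadratic (x - mu)^T · Sigma^{-1} · (x - mu):
  Sigma^{-1} · (x - mu) = (0.3571, 0.7143, 0.2857).
  (x - mu)^T · [Sigma^{-1} · (x - mu)] = (0)·(0.3571) + (3)·(0.7143) + (0)·(0.2857) = 2.1429.

Step 4 — take square root: d = √(2.1429) ≈ 1.4639.

d(x, mu) = √(2.1429) ≈ 1.4639


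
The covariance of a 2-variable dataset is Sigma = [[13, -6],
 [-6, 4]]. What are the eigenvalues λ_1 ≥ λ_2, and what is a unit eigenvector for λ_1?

Step 1 — characteristic polynomial of 2×2 Sigma:
  det(Sigma - λI) = λ² - trace · λ + det = 0.
  trace = 13 + 4 = 17, det = 13·4 - (-6)² = 16.
Step 2 — discriminant:
  Δ = trace² - 4·det = 289 - 64 = 225.
Step 3 — eigenvalues:
  λ = (trace ± √Δ)/2 = (17 ± 15)/2,
  λ_1 = 16,  λ_2 = 1.

Step 4 — unit eigenvector for λ_1: solve (Sigma - λ_1 I)v = 0. First row:
  (13 - 16)·v_x + (-6)·v_y = 0, i.e. (-3)·v_x + (-6)·v_y = 0,
  so v ∝ (b, λ_1 - a) = (-6, 3); multiply by -1 so the first entry is positive: u = (6, -3).
  ||u|| = √((6)² + (-3)²) = √(45) ≈ 6.7082,
  v_1 = u/||u|| ≈ (0.8944, -0.4472) (||v_1|| = 1).

λ_1 = 16,  λ_2 = 1;  v_1 ≈ (0.8944, -0.4472)


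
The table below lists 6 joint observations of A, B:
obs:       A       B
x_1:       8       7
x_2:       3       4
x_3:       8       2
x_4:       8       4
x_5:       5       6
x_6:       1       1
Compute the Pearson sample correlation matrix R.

Step 1 — column means:
  mean(A) = (8 + 3 + 8 + 8 + 5 + 1) / 6 = 33/6 = 5.5
  mean(B) = (7 + 4 + 2 + 4 + 6 + 1) / 6 = 24/6 = 4

Step 2 — sample variances and covariances s[i,j] = (1/(n-1)) · Σ_k (x_{k,i} - mean_i) · (x_{k,j} - mean_j), with n-1 = 5:
  s[A,A] = ((2.5)·(2.5) + (-2.5)·(-2.5) + (2.5)·(2.5) + (2.5)·(2.5) + (-0.5)·(-0.5) + (-4.5)·(-4.5)) / 5 = 45.5/5 = 9.1
  s[A,B] = ((2.5)·(3) + (-2.5)·(0) + (2.5)·(-2) + (2.5)·(0) + (-0.5)·(2) + (-4.5)·(-3)) / 5 = 15/5 = 3
  s[B,B] = ((3)·(3) + (0)·(0) + (-2)·(-2) + (0)·(0) + (2)·(2) + (-3)·(-3)) / 5 = 26/5 = 5.2
  Sample standard deviations s_i = √(s[i,i]):
  s(A) = √(9.1) = 3.0166
  s(B) = √(5.2) = 2.2804

Step 3 — r_{ij} = s_{ij} / (s_i · s_j):
  r[A,A] = 1 (diagonal).
  r[A,B] = 3 / (3.0166 · 2.2804) = 3 / 6.879 = 0.4361
  r[B,B] = 1 (diagonal).

R is symmetric with unit diagonal. Assembling:

R = [[1, 0.4361],
 [0.4361, 1]]


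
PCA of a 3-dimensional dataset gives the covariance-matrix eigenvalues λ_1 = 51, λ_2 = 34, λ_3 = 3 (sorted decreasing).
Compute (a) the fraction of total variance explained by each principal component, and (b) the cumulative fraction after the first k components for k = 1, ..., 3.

Step 1 — total variance = trace(Sigma) = Σ λ_i = 51 + 34 + 3 = 88.

Step 2 — fraction explained by component i = λ_i / Σ λ:
  PC1: 51/88 = 0.5795
  PC2: 34/88 = 0.3864
  PC3: 3/88 = 0.0341

Step 3 — cumulative fraction after k components = (λ_1 + ... + λ_k) / Σ λ:
  k = 1: 51/88 = 0.5795
  k = 2: (51 + 34)/88 = 85/88 = 0.9659
  k = 3: (51 + 34 + 3)/88 = 88/88 = 1

Summary (fraction, with percent):

explained: PC1 0.5795 (57.95%), PC2 0.3864 (38.64%), PC3 0.0341 (3.41%);  cumulative: 0.5795, 0.9659, 1


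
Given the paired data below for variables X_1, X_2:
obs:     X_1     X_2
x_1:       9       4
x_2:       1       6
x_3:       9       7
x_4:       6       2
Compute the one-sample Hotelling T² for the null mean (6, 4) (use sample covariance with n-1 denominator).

Step 1 — sample mean vector:
  mean(X_1) = (9 + 1 + 9 + 6) / 4 = 25/4 = 6.25
  mean(X_2) = (4 + 6 + 7 + 2) / 4 = 19/4 = 4.75
  x̄ = (6.25, 4.75),  deviation x̄ - mu_0 = (6.25, 4.75) - (6, 4) = (0.25, 0.75).

Step 2 — sample covariance matrix, S[i,j] = (1/(n-1)) · Σ_k (x_{k,i} - mean_i) · (x_{k,j} - mean_j), divisor n-1 = 3:
  S[X_1,X_1] = ((2.75)·(2.75) + (-5.25)·(-5.25) + (2.75)·(2.75) + (-0.25)·(-0.25)) / 3 = 42.75/3 = 14.25
  S[X_1,X_2] = ((2.75)·(-0.75) + (-5.25)·(1.25) + (2.75)·(2.25) + (-0.25)·(-2.75)) / 3 = -1.75/3 = -0.5833
  S[X_2,X_2] = ((-0.75)·(-0.75) + (1.25)·(1.25) + (2.25)·(2.25) + (-2.75)·(-2.75)) / 3 = 14.75/3 = 4.9167
  S = [[14.25, -0.5833],
 [-0.5833, 4.9167]].

Step 3 — invert S. det(S) = 14.25·4.9167 - (-0.5833)² = 69.7222.
  S^{-1} = (1/det) · [[d, -b], [-b, a]] = [[0.0705, 0.0084],
 [0.0084, 0.2044]].

Step 4 — quadratic form (x̄ - mu_0)^T · S^{-1} · (x̄ - mu_0):
  S^{-1} · (x̄ - mu_0) = (0.0239, 0.1554),
  (x̄ - mu_0)^T · [...] = (0.25)·(0.0239) + (0.75)·(0.1554) = 0.1225.

Step 5 — scale by n: T² = 4 · 0.1225 = 0.49.

T² ≈ 0.49


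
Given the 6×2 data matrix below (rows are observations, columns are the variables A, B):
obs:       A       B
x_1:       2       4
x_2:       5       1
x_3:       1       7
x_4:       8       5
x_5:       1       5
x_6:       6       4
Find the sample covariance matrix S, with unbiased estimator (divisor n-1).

Step 1 — column means:
  mean(A) = (2 + 5 + 1 + 8 + 1 + 6) / 6 = 23/6 = 3.8333
  mean(B) = (4 + 1 + 7 + 5 + 5 + 4) / 6 = 26/6 = 4.3333

Step 2 — sample covariance S[i,j] = (1/(n-1)) · Σ_k (x_{k,i} - mean_i) · (x_{k,j} - mean_j), with n-1 = 5.
  S[A,A] = ((-1.8333)·(-1.8333) + (1.1667)·(1.1667) + (-2.8333)·(-2.8333) + (4.1667)·(4.1667) + (-2.8333)·(-2.8333) + (2.1667)·(2.1667)) / 5 = 42.8333/5 = 8.5667
  S[A,B] = ((-1.8333)·(-0.3333) + (1.1667)·(-3.3333) + (-2.8333)·(2.6667) + (4.1667)·(0.6667) + (-2.8333)·(0.6667) + (2.1667)·(-0.3333)) / 5 = -10.6667/5 = -2.1333
  S[B,B] = ((-0.3333)·(-0.3333) + (-3.3333)·(-3.3333) + (2.6667)·(2.6667) + (0.6667)·(0.6667) + (0.6667)·(0.6667) + (-0.3333)·(-0.3333)) / 5 = 19.3333/5 = 3.8667

S is symmetric (S[j,i] = S[i,j]). Assembling:

S = [[8.5667, -2.1333],
 [-2.1333, 3.8667]]


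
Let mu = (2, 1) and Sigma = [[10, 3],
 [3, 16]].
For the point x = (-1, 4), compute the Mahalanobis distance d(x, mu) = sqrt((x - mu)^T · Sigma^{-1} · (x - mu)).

Step 1 — centre the observation: (x - mu) = (-3, 3).

Step 2 — invert Sigma. det(Sigma) = 10·16 - (3)² = 151.
  Sigma^{-1} = (1/det) · [[d, -b], [-b, a]] = [[0.106, -0.0199],
 [-0.0199, 0.0662]].

Step 3 — form the quadratic (x - mu)^T · Sigma^{-1} · (x - mu):
  Sigma^{-1} · (x - mu) = (-0.3775, 0.2583).
  (x - mu)^T · [Sigma^{-1} · (x - mu)] = (-3)·(-0.3775) + (3)·(0.2583) = 1.9073.

Step 4 — take square root: d = √(1.9073) ≈ 1.381.

d(x, mu) = √(1.9073) ≈ 1.381


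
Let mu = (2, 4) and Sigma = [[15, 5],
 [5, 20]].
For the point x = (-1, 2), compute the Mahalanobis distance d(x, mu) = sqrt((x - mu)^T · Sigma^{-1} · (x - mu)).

Step 1 — centre the observation: (x - mu) = (-3, -2).

Step 2 — invert Sigma. det(Sigma) = 15·20 - (5)² = 275.
  Sigma^{-1} = (1/det) · [[d, -b], [-b, a]] = [[0.0727, -0.0182],
 [-0.0182, 0.0545]].

Step 3 — form the quadratic (x - mu)^T · Sigma^{-1} · (x - mu):
  Sigma^{-1} · (x - mu) = (-0.1818, -0.0545).
  (x - mu)^T · [Sigma^{-1} · (x - mu)] = (-3)·(-0.1818) + (-2)·(-0.0545) = 0.6545.

Step 4 — take square root: d = √(0.6545) ≈ 0.809.

d(x, mu) = √(0.6545) ≈ 0.809


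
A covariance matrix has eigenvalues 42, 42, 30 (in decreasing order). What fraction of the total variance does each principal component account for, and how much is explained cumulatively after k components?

Step 1 — total variance = trace(Sigma) = Σ λ_i = 42 + 42 + 30 = 114.

Step 2 — fraction explained by component i = λ_i / Σ λ:
  PC1: 42/114 = 0.3684
  PC2: 42/114 = 0.3684
  PC3: 30/114 = 0.2632

Step 3 — cumulative fraction after k components = (λ_1 + ... + λ_k) / Σ λ:
  k = 1: 42/114 = 0.3684
  k = 2: (42 + 42)/114 = 84/114 = 0.7368
  k = 3: (42 + 42 + 30)/114 = 114/114 = 1

Summary (fraction, with percent):

explained: PC1 0.3684 (36.84%), PC2 0.3684 (36.84%), PC3 0.2632 (26.32%);  cumulative: 0.3684, 0.7368, 1


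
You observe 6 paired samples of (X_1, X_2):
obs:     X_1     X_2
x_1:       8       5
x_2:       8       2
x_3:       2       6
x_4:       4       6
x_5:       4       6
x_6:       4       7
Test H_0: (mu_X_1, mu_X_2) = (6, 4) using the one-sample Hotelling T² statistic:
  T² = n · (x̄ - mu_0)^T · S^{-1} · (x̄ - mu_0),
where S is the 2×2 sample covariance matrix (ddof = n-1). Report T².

Step 1 — sample mean vector:
  mean(X_1) = (8 + 8 + 2 + 4 + 4 + 4) / 6 = 30/6 = 5
  mean(X_2) = (5 + 2 + 6 + 6 + 6 + 7) / 6 = 32/6 = 5.3333
  x̄ = (5, 5.3333),  deviation x̄ - mu_0 = (5, 5.3333) - (6, 4) = (-1, 1.3333).

Step 2 — sample covariance matrix, S[i,j] = (1/(n-1)) · Σ_k (x_{k,i} - mean_i) · (x_{k,j} - mean_j), divisor n-1 = 5:
  S[X_1,X_1] = ((3)·(3) + (3)·(3) + (-3)·(-3) + (-1)·(-1) + (-1)·(-1) + (-1)·(-1)) / 5 = 30/5 = 6
  S[X_1,X_2] = ((3)·(-0.3333) + (3)·(-3.3333) + (-3)·(0.6667) + (-1)·(0.6667) + (-1)·(0.6667) + (-1)·(1.6667)) / 5 = -16/5 = -3.2
  S[X_2,X_2] = ((-0.3333)·(-0.3333) + (-3.3333)·(-3.3333) + (0.6667)·(0.6667) + (0.6667)·(0.6667) + (0.6667)·(0.6667) + (1.6667)·(1.6667)) / 5 = 15.3333/5 = 3.0667
  S = [[6, -3.2],
 [-3.2, 3.0667]].

Step 3 — invert S. det(S) = 6·3.0667 - (-3.2)² = 8.16.
  S^{-1} = (1/det) · [[d, -b], [-b, a]] = [[0.3758, 0.3922],
 [0.3922, 0.7353]].

Step 4 — quadratic form (x̄ - mu_0)^T · S^{-1} · (x̄ - mu_0):
  S^{-1} · (x̄ - mu_0) = (0.1471, 0.5882),
  (x̄ - mu_0)^T · [...] = (-1)·(0.1471) + (1.3333)·(0.5882) = 0.6373.

Step 5 — scale by n: T² = 6 · 0.6373 = 3.8235.

T² ≈ 3.8235


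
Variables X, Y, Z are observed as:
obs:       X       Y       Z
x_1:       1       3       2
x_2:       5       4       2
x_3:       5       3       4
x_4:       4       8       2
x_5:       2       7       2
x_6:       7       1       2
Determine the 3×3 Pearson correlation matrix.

Step 1 — column means:
  mean(X) = (1 + 5 + 5 + 4 + 2 + 7) / 6 = 24/6 = 4
  mean(Y) = (3 + 4 + 3 + 8 + 7 + 1) / 6 = 26/6 = 4.3333
  mean(Z) = (2 + 2 + 4 + 2 + 2 + 2) / 6 = 14/6 = 2.3333

Step 2 — sample variances and covariances s[i,j] = (1/(n-1)) · Σ_k (x_{k,i} - mean_i) · (x_{k,j} - mean_j), with n-1 = 5:
  s[X,X] = ((-3)·(-3) + (1)·(1) + (1)·(1) + (0)·(0) + (-2)·(-2) + (3)·(3)) / 5 = 24/5 = 4.8
  s[X,Y] = ((-3)·(-1.3333) + (1)·(-0.3333) + (1)·(-1.3333) + (0)·(3.6667) + (-2)·(2.6667) + (3)·(-3.3333)) / 5 = -13/5 = -2.6
  s[X,Z] = ((-3)·(-0.3333) + (1)·(-0.3333) + (1)·(1.6667) + (0)·(-0.3333) + (-2)·(-0.3333) + (3)·(-0.3333)) / 5 = 2/5 = 0.4
  s[Y,Y] = ((-1.3333)·(-1.3333) + (-0.3333)·(-0.3333) + (-1.3333)·(-1.3333) + (3.6667)·(3.6667) + (2.6667)·(2.6667) + (-3.3333)·(-3.3333)) / 5 = 35.3333/5 = 7.0667
  s[Y,Z] = ((-1.3333)·(-0.3333) + (-0.3333)·(-0.3333) + (-1.3333)·(1.6667) + (3.6667)·(-0.3333) + (2.6667)·(-0.3333) + (-3.3333)·(-0.3333)) / 5 = -2.6667/5 = -0.5333
  s[Z,Z] = ((-0.3333)·(-0.3333) + (-0.3333)·(-0.3333) + (1.6667)·(1.6667) + (-0.3333)·(-0.3333) + (-0.3333)·(-0.3333) + (-0.3333)·(-0.3333)) / 5 = 3.3333/5 = 0.6667
  Sample standard deviations s_i = √(s[i,i]):
  s(X) = √(4.8) = 2.1909
  s(Y) = √(7.0667) = 2.6583
  s(Z) = √(0.6667) = 0.8165

Step 3 — r_{ij} = s_{ij} / (s_i · s_j):
  r[X,X] = 1 (diagonal).
  r[X,Y] = -2.6 / (2.1909 · 2.6583) = -2.6 / 5.8241 = -0.4464
  r[X,Z] = 0.4 / (2.1909 · 0.8165) = 0.4 / 1.7889 = 0.2236
  r[Y,Y] = 1 (diagonal).
  r[Y,Z] = -0.5333 / (2.6583 · 0.8165) = -0.5333 / 2.1705 = -0.2457
  r[Z,Z] = 1 (diagonal).

R is symmetric with unit diagonal. Assembling:

R = [[1, -0.4464, 0.2236],
 [-0.4464, 1, -0.2457],
 [0.2236, -0.2457, 1]]


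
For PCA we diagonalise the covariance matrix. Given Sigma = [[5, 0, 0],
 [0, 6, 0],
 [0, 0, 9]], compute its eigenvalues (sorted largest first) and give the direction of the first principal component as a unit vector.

Step 1 — characteristic polynomial p(λ) = det(λI - Sigma) = λ³ - tr·λ² + c_1·λ - det, where tr = trace, c_1 = sum of the principal 2×2 minors, det = det(Sigma):
  tr = 5 + 6 + 9 = 20,
  c_1 = (5·6 - (0)²) + (5·9 - (0)²) + (6·9 - (0)²) = 30 + 45 + 54 = 129,
  det = 5·(6·9 - (0)²) - (0)·((0)·9 - (0)·(0)) + (0)·((0)·(0) - 6·(0)) = 5·(54) - (0)·(0) + (0)·(0) = 270.
  So p(λ) = λ³ - 20λ² + 129λ - 270.
Step 2 — look for an integer root (rational root theorem: any rational root is an integer divisor of 270). Testing λ = 5:
  p(5) = 125 - 500 + 645 - 270 = 0  ✓
  Dividing out (λ - 5): p(λ) = (λ - 5)(λ² - 15λ + 54).
Step 3 — remaining eigenvalues from the quadratic λ² - 15λ + 54 = 0:
  Δ = 15² - 4·54 = 225 - 216 = 9,  λ = (15 ± √9)/2 = (15 ± 3)/2 = 9 or 6.
  Sorted: λ_1 = 9,  λ_2 = 6,  λ_3 = 5  (check: sum = 20 = tr ✓).

Step 4 — unit eigenvector for λ_1 = 9: v spans the null space of (Sigma - λ_1 I), whose rows are
  r_1 = (-4, 0, 0),  r_2 = (0, -3, 0),  r_3 = (0, 0, 0).
  v is orthogonal to every row, so take v ∝ r_1 × r_2 = ((0)·(0) - (0)·(-3), (0)·(0) - (-4)·(0), (-4)·(-3) - (0)·(0)) = (0, 0, 12).
  Rescale (divide by 12): u = (0, 0, 1).
  ||u|| = √((0)² + (0)² + (1)²) = √(1) = 1,  v_1 = u/||u|| ≈ (0, 0, 1) (||v_1|| = 1).

λ_1 = 9,  λ_2 = 6,  λ_3 = 5;  v_1 ≈ (0, 0, 1)


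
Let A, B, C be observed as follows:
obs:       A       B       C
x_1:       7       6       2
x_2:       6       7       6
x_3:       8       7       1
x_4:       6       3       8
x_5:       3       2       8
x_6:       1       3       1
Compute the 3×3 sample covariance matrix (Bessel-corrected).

Step 1 — column means:
  mean(A) = (7 + 6 + 8 + 6 + 3 + 1) / 6 = 31/6 = 5.1667
  mean(B) = (6 + 7 + 7 + 3 + 2 + 3) / 6 = 28/6 = 4.6667
  mean(C) = (2 + 6 + 1 + 8 + 8 + 1) / 6 = 26/6 = 4.3333

Step 2 — sample covariance S[i,j] = (1/(n-1)) · Σ_k (x_{k,i} - mean_i) · (x_{k,j} - mean_j), with n-1 = 5.
  S[A,A] = ((1.8333)·(1.8333) + (0.8333)·(0.8333) + (2.8333)·(2.8333) + (0.8333)·(0.8333) + (-2.1667)·(-2.1667) + (-4.1667)·(-4.1667)) / 5 = 34.8333/5 = 6.9667
  S[A,B] = ((1.8333)·(1.3333) + (0.8333)·(2.3333) + (2.8333)·(2.3333) + (0.8333)·(-1.6667) + (-2.1667)·(-2.6667) + (-4.1667)·(-1.6667)) / 5 = 22.3333/5 = 4.4667
  S[A,C] = ((1.8333)·(-2.3333) + (0.8333)·(1.6667) + (2.8333)·(-3.3333) + (0.8333)·(3.6667) + (-2.1667)·(3.6667) + (-4.1667)·(-3.3333)) / 5 = -3.3333/5 = -0.6667
  S[B,B] = ((1.3333)·(1.3333) + (2.3333)·(2.3333) + (2.3333)·(2.3333) + (-1.6667)·(-1.6667) + (-2.6667)·(-2.6667) + (-1.6667)·(-1.6667)) / 5 = 25.3333/5 = 5.0667
  S[B,C] = ((1.3333)·(-2.3333) + (2.3333)·(1.6667) + (2.3333)·(-3.3333) + (-1.6667)·(3.6667) + (-2.6667)·(3.6667) + (-1.6667)·(-3.3333)) / 5 = -17.3333/5 = -3.4667
  S[C,C] = ((-2.3333)·(-2.3333) + (1.6667)·(1.6667) + (-3.3333)·(-3.3333) + (3.6667)·(3.6667) + (3.6667)·(3.6667) + (-3.3333)·(-3.3333)) / 5 = 57.3333/5 = 11.4667

S is symmetric (S[j,i] = S[i,j]). Assembling:

S = [[6.9667, 4.4667, -0.6667],
 [4.4667, 5.0667, -3.4667],
 [-0.6667, -3.4667, 11.4667]]
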